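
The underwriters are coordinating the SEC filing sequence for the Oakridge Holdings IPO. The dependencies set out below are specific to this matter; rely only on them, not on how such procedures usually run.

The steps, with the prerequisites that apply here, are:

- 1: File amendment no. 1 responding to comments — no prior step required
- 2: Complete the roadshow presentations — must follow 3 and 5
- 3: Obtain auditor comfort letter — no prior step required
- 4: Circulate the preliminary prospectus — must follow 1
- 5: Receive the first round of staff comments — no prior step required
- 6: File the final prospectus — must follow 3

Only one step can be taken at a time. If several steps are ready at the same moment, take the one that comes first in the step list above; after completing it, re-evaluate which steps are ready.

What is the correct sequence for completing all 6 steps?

Nothing is required for 1, 3 and 5. 1 is listed earlier → 1 first.
Now 3, 4 and 5 have their prerequisites met. 3 is listed earlier, so 3 next.
Now 4, 5 and 6 have their prerequisites met. 4 is listed earlier, so 4 next.
5 and 6 are both available; 5 is listed earlier → 5.
2 now also ready, so the ready set is {2, 6}; 2 is listed earlier → 2.
Next only 6 has its prerequisites met → 6.

1 → 3 → 4 → 5 → 2 → 6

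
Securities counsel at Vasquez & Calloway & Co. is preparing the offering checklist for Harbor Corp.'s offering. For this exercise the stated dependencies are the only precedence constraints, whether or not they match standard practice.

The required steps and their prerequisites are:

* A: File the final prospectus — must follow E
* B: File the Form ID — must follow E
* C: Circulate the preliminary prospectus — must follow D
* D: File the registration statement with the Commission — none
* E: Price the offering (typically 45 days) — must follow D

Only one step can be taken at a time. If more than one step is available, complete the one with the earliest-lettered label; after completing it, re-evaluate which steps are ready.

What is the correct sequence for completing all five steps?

D → C → E → A → B

D has no prerequisites → D first.
Now C and E have their prerequisites met. C has the earlier label, so C next.
E needed D, now all done → E.
Now A and B have their prerequisites met. A has the earlier label, so A next.
B needed E, now all done → B.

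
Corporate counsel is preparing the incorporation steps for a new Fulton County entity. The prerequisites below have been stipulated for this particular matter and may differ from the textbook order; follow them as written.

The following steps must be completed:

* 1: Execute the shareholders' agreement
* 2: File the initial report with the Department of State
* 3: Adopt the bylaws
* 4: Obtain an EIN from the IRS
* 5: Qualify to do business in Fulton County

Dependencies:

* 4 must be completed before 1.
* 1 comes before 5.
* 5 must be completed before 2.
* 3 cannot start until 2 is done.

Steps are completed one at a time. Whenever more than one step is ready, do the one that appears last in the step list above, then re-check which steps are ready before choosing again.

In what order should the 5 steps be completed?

4 1 5 2 3

4 is the only step with nothing outstanding, so it goes first.
1 needed 4, now all done → 1.
5 is the only step now ready → 5.
2 needed 5, now all done → 2.
3 is the only step now ready → 3.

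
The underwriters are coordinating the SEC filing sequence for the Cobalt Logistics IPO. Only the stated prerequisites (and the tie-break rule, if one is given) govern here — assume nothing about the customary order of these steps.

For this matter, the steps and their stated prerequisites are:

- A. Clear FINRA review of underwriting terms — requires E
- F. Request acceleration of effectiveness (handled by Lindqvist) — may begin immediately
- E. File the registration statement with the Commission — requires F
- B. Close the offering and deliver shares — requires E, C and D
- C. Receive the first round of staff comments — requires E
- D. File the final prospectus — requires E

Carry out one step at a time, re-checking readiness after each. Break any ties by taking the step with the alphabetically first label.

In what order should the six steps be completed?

F E A C D B

F has no prerequisites → F first.
E needed F, now all done → E.
Now A, C and D have their prerequisites met. A has the earlier label, so A next.
Ready: C and D. C has the earlier label → C.
That leaves D as the only ready step → D.
B is the only step now ready → B.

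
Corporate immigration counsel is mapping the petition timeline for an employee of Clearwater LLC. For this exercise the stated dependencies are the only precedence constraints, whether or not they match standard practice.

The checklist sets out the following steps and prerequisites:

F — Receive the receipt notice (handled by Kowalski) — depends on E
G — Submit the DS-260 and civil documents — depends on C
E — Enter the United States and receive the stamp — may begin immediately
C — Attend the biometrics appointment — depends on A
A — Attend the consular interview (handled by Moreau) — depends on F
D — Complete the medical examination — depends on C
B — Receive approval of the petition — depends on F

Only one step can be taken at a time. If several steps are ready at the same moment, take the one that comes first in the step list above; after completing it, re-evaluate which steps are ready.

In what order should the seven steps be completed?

E has no prerequisites → E first.
F needed E, now all done → F.
Ready: A and B. A is listed earlier → A.
C and B are both available; C is listed earlier → C.
Ready: G, D and B. G is listed earlier → G.
D and B are both available; D is listed earlier → D.
B is the only step now ready → B.

E → F → A → C → G → D → B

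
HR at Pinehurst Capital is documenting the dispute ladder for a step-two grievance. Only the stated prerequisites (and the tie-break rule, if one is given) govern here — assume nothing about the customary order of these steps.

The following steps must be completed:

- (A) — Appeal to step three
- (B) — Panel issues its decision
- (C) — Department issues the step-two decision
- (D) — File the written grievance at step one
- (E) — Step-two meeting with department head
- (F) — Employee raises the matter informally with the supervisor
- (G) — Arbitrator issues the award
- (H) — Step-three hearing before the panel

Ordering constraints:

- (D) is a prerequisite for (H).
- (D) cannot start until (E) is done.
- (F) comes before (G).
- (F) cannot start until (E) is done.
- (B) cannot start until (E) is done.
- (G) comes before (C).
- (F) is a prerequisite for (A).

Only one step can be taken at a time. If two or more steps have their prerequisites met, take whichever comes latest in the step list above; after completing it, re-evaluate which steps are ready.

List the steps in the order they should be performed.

(E), (F), (G), (D), (H), (C), (B), (A)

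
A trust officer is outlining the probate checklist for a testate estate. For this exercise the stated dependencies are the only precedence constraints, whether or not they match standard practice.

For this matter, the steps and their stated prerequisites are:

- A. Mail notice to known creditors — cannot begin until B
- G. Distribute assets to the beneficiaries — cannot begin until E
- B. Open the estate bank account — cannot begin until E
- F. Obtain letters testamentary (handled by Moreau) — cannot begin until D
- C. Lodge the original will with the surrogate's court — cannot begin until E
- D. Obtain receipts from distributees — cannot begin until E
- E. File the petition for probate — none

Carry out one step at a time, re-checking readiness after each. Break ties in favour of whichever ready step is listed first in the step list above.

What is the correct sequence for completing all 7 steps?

E is the only step with nothing outstanding, so it goes first.
Ready: G, B, C and D. G is listed earlier → G.
Ready: B, C and D. B is listed earlier → B.
Now A, C and D have their prerequisites met. A is listed earlier, so A next.
Ready: C and D. C is listed earlier → C.
That leaves D as the only ready step → D.
Next only F has its prerequisites met → F.

E → G → B → A → C → D → F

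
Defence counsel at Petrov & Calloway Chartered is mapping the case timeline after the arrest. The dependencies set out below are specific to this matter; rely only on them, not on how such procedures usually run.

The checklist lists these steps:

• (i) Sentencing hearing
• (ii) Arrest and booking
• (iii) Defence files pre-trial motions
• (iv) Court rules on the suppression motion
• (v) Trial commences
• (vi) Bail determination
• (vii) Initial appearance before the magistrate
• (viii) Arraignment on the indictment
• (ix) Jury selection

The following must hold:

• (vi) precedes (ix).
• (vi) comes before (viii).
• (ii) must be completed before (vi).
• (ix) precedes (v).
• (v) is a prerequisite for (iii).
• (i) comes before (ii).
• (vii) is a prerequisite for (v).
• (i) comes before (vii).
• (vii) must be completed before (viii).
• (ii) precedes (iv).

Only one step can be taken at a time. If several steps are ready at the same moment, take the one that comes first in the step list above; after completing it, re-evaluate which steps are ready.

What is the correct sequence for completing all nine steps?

Only (i) has no prerequisites, so it is first.
Now (ii) and (vii) have their prerequisites met. (ii) is listed earlier, so (ii) next.
Ready: (iv), (vi) and (vii). (iv) is listed earlier → (iv).
Ready: (vi) and (vii). (vi) is listed earlier → (vi).
(vii) and (ix) are both available; (vii) is listed earlier → (vii).
Now (viii) and (ix) have their prerequisites met. (viii) is listed earlier, so (viii) next.
That leaves (ix) as the only ready step → (ix).
That leaves (v) as the only ready step → (v).
(iii) is the only step now ready → (iii).

(i) (ii) (iv) (vi) (vii) (viii) (ix) (v) (iii)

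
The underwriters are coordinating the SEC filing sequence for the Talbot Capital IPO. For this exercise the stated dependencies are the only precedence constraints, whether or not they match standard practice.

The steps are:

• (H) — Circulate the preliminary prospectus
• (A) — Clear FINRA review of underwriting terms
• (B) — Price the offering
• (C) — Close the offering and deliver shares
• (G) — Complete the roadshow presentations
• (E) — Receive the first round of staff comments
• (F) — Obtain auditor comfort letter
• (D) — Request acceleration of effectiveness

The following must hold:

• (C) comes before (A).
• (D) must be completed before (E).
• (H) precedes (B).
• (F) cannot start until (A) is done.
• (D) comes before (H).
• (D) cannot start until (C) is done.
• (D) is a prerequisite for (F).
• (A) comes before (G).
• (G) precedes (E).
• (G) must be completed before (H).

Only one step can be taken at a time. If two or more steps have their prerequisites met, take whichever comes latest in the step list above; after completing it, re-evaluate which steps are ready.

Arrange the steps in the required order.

(C) has no prerequisites → (C) first.
(D) and (A) are both available; (D) is listed later → (D).
That leaves (A) as the only ready step → (A).
Ready: (F) and (G). (F) is listed later → (F).
Next only (G) has its prerequisites met → (G).
Ready: (E) and (H). (E) is listed later → (E).
(H) needed (D) and (G), now all done → (H).
(B) is the only step now ready → (B).

(C) → (D) → (A) → (F) → (G) → (E) → (H) → (B)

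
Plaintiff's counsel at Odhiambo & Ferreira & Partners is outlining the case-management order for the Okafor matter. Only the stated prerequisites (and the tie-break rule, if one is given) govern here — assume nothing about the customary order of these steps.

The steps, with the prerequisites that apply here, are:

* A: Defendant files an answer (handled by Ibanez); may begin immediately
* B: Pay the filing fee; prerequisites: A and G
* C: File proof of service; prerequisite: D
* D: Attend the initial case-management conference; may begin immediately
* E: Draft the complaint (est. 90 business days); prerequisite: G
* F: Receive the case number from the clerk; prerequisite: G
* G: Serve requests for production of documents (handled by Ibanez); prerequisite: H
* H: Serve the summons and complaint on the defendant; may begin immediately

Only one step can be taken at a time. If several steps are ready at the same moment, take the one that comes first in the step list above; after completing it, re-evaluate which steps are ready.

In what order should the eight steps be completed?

Nothing is required for A, D and H. A is listed earlier → A first.
Ready: D and H. D is listed earlier → D.
Ready: C and H. C is listed earlier → C.
H is the only step now ready → H.
G is the only step now ready → G.
B, E and F are all available; B is listed earlier → B.
Ready: E and F. E is listed earlier → E.
F needed G, now all done → F.

A → D → C → H → G → B → E → F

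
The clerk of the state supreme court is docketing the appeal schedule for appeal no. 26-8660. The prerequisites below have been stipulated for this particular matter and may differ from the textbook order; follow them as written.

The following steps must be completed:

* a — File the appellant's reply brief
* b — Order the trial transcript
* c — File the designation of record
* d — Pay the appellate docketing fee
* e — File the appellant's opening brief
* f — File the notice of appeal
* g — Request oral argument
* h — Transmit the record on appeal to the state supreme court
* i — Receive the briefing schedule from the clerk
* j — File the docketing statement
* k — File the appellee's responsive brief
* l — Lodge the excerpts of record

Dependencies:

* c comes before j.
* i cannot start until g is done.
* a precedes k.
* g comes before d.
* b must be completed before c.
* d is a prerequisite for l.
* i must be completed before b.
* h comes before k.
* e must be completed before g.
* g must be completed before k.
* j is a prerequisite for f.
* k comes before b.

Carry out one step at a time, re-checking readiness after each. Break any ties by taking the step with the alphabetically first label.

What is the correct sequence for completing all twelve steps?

a, e, g, d, h, i, k, b, c, j, f, l

Nothing is required for a, e and h. a has the earlier label → a first.
Now e and h have their prerequisites met. e has the earlier label, so e next.
g now also ready, so the ready set is {g, h}; g has the earlier label → g.
d and i now also ready, so the ready set is {d, h, i}; d has the earlier label → d.
Ready: h, i and l. h has the earlier label → h.
i, k and l are all available; i has the earlier label → i.
k and l are both available; k has the earlier label → k.
b now also ready, so the ready set is {b, l}; b has the earlier label → b.
Ready: c and l. c has the earlier label → c.
Now j and l have their prerequisites met. j has the earlier label, so j next.
f now also ready, so the ready set is {f, l}; f has the earlier label → f.
Next only l has its prerequisites met → l.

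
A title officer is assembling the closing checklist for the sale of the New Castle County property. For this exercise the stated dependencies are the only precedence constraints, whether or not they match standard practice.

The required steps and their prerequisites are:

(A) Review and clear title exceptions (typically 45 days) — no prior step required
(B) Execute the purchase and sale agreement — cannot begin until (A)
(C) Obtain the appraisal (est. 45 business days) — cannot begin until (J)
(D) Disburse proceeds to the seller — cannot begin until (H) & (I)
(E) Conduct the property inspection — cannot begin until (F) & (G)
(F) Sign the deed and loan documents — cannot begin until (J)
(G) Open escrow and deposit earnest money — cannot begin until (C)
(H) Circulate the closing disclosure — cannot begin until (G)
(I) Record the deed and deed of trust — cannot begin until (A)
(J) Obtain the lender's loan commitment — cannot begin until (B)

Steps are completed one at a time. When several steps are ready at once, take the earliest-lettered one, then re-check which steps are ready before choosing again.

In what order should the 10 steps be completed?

(A) has no prerequisites → (A) first.
Ready: (B) and (I). (B) has the earlier label → (B).
(J) now also ready, so the ready set is {(I), (J)}; (I) has the earlier label → (I).
Next only (J) has its prerequisites met → (J).
(C) and (F) are both available; (C) has the earlier label → (C).
Ready: (F) and (G). (F) has the earlier label → (F).
(G) needed (C), now all done → (G).
Now (E) and (H) have their prerequisites met. (E) has the earlier label, so (E) next.
(H) needed (G), now all done → (H).
(D) is the only step now ready → (D).

(A), (B), (I), (J), (C), (F), (G), (E), (H), (D)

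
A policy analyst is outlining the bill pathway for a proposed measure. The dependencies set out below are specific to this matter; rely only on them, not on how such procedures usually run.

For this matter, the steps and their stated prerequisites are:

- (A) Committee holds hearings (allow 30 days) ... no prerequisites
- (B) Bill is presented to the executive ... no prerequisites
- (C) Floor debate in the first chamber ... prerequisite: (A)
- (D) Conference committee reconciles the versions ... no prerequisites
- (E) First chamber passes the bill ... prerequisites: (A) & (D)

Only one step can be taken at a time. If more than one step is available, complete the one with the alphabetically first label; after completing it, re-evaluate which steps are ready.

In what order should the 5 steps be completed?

(A) → (B) → (C) → (D) → (E)

(A), (B) and (D) have no prerequisites; (A) has the earlier label, so (A) is first.
(C) now also ready, so the ready set is {(B), (C), (D)}; (B) has the earlier label → (B).
(C) and (D) are both available; (C) has the earlier label → (C).
That leaves (D) as the only ready step → (D).
(E) needed (A) and (D), now all done → (E).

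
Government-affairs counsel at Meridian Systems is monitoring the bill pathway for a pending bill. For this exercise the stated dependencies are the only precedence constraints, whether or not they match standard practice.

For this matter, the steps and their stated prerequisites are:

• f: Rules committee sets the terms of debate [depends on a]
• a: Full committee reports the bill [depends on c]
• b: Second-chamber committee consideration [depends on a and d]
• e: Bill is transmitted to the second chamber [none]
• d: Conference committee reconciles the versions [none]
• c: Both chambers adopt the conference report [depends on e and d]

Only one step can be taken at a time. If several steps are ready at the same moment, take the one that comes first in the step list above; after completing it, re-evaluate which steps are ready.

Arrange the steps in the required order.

e, d, c, a, f, b

e and d have no prerequisites; e is listed earlier, so e is first.
That leaves d as the only ready step → d.
c needed e and d, now all done → c.
a needed c, now all done → a.
Now f and b have their prerequisites met. f is listed earlier, so f next.
Next only b has its prerequisites met → b.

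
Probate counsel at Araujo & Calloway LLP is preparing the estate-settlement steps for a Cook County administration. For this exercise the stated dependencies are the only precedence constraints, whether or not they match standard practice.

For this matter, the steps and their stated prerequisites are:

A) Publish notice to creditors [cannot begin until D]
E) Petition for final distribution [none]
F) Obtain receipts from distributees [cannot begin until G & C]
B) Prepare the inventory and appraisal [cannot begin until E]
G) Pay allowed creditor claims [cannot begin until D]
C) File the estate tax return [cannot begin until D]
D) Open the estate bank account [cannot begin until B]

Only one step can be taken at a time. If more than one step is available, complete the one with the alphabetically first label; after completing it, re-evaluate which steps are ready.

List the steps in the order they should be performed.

E is the only step with nothing outstanding, so it goes first.
Next only B has its prerequisites met → B.
D needed B, now all done → D.
A, C and G are all available; A has the earlier label → A.
C and G are both available; C has the earlier label → C.
G needed D, now all done → G.
That leaves F as the only ready step → F.

E B D A C G F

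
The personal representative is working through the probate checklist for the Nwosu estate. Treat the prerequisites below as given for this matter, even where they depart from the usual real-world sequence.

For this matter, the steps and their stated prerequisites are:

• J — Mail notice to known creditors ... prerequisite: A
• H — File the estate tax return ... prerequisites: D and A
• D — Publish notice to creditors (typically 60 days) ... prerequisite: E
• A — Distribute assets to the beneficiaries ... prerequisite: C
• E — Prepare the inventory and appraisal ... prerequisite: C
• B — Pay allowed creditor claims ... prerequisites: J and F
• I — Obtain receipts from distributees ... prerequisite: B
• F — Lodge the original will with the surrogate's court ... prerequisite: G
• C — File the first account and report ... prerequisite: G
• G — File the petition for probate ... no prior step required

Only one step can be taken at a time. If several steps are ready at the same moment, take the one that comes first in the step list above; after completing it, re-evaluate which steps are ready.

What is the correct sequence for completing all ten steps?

G F C A J E D H B I

Only G has no prerequisites, so it is first.
Now F and C have their prerequisites met. F is listed earlier, so F next.
C needed G, now all done → C.
Ready: A and E. A is listed earlier → A.
Ready: J and E. J is listed earlier → J.
Ready: E and B. E is listed earlier → E.
Ready: D and B. D is listed earlier → D.
H now also ready, so the ready set is {H, B}; H is listed earlier → H.
That leaves B as the only ready step → B.
That leaves I as the only ready step → I.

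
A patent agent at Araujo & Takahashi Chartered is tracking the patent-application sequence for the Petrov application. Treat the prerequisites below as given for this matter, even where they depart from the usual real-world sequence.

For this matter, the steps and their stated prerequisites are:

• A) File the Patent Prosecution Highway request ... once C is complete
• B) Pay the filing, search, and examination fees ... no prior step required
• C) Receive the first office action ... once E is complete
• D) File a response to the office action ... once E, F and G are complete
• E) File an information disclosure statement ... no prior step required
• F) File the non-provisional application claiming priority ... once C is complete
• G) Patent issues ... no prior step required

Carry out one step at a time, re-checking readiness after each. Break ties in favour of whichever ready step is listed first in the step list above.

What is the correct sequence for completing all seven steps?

Nothing is required for B, E and G. B is listed earlier → B first.
Now E and G have their prerequisites met. E is listed earlier, so E next.
C and G are both available; C is listed earlier → C.
Ready: A, F and G. A is listed earlier → A.
Now F and G have their prerequisites met. F is listed earlier, so F next.
That leaves G as the only ready step → G.
That leaves D as the only ready step → D.

B E C A F G D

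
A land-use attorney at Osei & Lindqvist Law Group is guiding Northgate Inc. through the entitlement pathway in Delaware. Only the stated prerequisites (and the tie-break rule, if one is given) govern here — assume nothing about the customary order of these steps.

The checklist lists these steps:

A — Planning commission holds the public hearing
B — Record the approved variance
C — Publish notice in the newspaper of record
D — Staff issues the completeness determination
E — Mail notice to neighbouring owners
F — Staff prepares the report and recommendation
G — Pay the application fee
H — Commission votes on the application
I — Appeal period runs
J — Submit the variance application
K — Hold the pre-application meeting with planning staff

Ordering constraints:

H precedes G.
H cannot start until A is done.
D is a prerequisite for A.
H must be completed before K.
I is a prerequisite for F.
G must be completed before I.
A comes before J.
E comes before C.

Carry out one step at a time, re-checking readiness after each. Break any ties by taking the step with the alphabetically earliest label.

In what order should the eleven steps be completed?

B, D, A, E, C, H, G, I, F, J, K

B, D and E have no prerequisites; B has the earlier label, so B is first.
D and E are both available; D has the earlier label → D.
Now A and E have their prerequisites met. A has the earlier label, so A next.
H and J now also ready, so the ready set is {E, H, J}; E has the earlier label → E.
Ready: C, H and J. C has the earlier label → C.
Now H and J have their prerequisites met. H has the earlier label, so H next.
G and K now also ready, so the ready set is {G, J, K}; G has the earlier label → G.
Ready: I, J and K. I has the earlier label → I.
F, J and K are all available; F has the earlier label → F.
Ready: J and K. J has the earlier label → J.
K is the only step now ready → K.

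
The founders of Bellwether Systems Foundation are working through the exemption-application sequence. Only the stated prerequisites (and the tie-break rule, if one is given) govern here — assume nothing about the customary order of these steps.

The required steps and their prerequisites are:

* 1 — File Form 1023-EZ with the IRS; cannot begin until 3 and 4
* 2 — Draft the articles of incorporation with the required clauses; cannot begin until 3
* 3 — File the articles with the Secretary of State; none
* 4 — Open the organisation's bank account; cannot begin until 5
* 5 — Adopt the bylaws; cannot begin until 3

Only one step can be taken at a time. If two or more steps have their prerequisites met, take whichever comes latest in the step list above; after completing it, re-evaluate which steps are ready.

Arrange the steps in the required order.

3, 5, 4, 2, 1

Only 3 has no prerequisites, so it is first.
5 and 2 are both available; 5 is listed later → 5.
4 now also ready, so the ready set is {4, 2}; 4 is listed later → 4.
1 now also ready, so the ready set is {2, 1}; 2 is listed later → 2.
1 needed 4 and 3, now all done → 1.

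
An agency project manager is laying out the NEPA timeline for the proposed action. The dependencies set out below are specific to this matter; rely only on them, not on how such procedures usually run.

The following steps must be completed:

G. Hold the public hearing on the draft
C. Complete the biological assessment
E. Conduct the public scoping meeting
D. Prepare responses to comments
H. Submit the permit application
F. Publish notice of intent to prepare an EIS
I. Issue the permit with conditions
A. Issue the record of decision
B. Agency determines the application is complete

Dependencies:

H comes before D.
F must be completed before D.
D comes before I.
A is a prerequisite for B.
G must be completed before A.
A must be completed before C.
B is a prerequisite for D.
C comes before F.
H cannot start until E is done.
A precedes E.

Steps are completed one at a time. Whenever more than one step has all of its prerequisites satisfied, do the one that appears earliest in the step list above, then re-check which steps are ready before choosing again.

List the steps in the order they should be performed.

G A C E H F B D I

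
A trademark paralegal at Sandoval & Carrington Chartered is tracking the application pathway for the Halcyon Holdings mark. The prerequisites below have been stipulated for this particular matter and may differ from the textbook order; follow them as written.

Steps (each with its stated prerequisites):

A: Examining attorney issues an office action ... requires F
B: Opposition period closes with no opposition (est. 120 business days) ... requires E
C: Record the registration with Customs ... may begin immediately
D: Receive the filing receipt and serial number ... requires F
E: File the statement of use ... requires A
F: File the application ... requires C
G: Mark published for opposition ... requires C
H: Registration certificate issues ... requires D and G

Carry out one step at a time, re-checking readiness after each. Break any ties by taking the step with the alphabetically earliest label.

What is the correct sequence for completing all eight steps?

C has no prerequisites → C first.
Now F and G have their prerequisites met. F has the earlier label, so F next.
Now A, D and G have their prerequisites met. A has the earlier label, so A next.
D, E and G are all available; D has the earlier label → D.
E and G are both available; E has the earlier label → E.
B now also ready, so the ready set is {B, G}; B has the earlier label → B.
That leaves G as the only ready step → G.
H needed D and G, now all done → H.

C → F → A → D → E → B → G → H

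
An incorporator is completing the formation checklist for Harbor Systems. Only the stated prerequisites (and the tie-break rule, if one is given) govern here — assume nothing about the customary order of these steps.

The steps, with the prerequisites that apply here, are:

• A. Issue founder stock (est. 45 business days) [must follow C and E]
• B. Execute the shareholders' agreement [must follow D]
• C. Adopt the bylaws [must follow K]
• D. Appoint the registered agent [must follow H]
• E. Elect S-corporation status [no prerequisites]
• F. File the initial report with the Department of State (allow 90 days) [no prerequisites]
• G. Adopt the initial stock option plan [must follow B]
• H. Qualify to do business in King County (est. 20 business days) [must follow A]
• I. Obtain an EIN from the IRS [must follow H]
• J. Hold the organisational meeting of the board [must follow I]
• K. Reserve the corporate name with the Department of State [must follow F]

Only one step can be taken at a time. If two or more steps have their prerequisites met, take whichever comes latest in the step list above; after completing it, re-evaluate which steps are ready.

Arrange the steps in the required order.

F and E have no prerequisites; F is listed later, so F is first.
K now also ready, so the ready set is {K, E}; K is listed later → K.
Ready: E and C. E is listed later → E.
Next only C has its prerequisites met → C.
A needed E and C, now all done → A.
That leaves H as the only ready step → H.
I and D are both available; I is listed later → I.
J now also ready, so the ready set is {J, D}; J is listed later → J.
D is the only step now ready → D.
B needed D, now all done → B.
Next only G has its prerequisites met → G.

F → K → E → C → A → H → I → J → D → B → G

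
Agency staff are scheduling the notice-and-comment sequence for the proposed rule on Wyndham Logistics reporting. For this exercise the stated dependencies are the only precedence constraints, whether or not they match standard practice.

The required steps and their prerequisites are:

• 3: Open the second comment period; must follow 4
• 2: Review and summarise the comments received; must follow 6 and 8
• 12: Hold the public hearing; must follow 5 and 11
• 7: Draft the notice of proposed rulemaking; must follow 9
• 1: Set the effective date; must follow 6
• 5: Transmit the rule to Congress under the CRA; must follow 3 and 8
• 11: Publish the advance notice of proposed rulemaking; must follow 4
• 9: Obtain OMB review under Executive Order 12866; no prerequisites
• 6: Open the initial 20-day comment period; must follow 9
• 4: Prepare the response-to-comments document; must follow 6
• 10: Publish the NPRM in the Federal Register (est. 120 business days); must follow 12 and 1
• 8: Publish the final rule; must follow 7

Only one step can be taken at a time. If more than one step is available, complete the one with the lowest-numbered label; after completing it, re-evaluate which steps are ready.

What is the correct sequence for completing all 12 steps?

9, 6, 1, 4, 3, 7, 8, 2, 5, 11, 12, 10

9 has no prerequisites → 9 first.
Ready: 6 and 7. 6 has the earlier label → 6.
1 and 4 now also ready, so the ready set is {1, 4, 7}; 1 has the earlier label → 1.
4 and 7 are both available; 4 has the earlier label → 4.
3 and 11 now also ready, so the ready set is {3, 7, 11}; 3 has the earlier label → 3.
7 and 11 are both available; 7 has the earlier label → 7.
8 now also ready, so the ready set is {8, 11}; 8 has the earlier label → 8.
2 and 5 now also ready, so the ready set is {2, 5, 11}; 2 has the earlier label → 2.
5 and 11 are both available; 5 has the earlier label → 5.
Next only 11 has its prerequisites met → 11.
12 needed 5 and 11, now all done → 12.
10 needed 1 and 12, now all done → 10.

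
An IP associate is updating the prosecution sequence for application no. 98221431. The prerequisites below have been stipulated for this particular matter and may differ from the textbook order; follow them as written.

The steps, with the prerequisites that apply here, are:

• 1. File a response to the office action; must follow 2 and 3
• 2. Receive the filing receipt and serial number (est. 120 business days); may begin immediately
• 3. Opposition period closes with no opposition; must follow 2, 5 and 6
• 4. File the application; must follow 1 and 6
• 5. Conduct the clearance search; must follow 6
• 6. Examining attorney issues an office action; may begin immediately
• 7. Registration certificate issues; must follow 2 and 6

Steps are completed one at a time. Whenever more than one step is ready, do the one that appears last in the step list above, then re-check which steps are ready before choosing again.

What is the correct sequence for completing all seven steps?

6 5 2 7 3 1 4

Nothing is required for 6 and 2. 6 is listed later → 6 first.
5 now also ready, so the ready set is {5, 2}; 5 is listed later → 5.
2 is the only step now ready → 2.
Ready: 7 and 3. 7 is listed later → 7.
3 needed 6, 5 and 2, now all done → 3.
That leaves 1 as the only ready step → 1.
4 needed 6 and 1, now all done → 4.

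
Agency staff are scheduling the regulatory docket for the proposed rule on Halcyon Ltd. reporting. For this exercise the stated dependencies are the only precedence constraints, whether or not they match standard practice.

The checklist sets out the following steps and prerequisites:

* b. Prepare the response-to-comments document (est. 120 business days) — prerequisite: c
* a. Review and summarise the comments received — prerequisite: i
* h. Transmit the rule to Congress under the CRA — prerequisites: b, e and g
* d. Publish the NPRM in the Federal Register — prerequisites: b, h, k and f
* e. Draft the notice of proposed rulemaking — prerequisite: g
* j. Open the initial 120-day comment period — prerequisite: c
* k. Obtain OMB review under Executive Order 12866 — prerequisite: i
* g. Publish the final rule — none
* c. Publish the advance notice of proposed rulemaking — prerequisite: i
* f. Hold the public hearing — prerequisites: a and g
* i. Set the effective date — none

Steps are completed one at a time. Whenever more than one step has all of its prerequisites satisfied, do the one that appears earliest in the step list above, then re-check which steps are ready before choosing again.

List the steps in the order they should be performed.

g, e, i, a, k, c, b, h, j, f, d

g and i have no prerequisites; g is listed earlier, so g is first.
Now e and i have their prerequisites met. e is listed earlier, so e next.
That leaves i as the only ready step → i.
Now a, k and c have their prerequisites met. a is listed earlier, so a next.
Ready: k, c and f. k is listed earlier → k.
c and f are both available; c is listed earlier → c.
b and j now also ready, so the ready set is {b, j, f}; b is listed earlier → b.
h now also ready, so the ready set is {h, j, f}; h is listed earlier → h.
j and f are both available; j is listed earlier → j.
Next only f has its prerequisites met → f.
d needed b, h, k and f, now all done → d.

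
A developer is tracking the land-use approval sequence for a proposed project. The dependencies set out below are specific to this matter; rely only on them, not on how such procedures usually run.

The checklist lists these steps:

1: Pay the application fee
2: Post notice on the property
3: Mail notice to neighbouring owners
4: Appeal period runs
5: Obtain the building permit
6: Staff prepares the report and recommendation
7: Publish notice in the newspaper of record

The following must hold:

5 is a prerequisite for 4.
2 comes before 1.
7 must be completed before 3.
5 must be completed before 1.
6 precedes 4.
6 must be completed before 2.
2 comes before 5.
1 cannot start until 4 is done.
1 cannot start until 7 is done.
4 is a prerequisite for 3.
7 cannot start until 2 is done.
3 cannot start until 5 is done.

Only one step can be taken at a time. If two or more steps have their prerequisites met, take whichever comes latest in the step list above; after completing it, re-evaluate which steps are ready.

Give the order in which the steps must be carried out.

Only 6 has no prerequisites, so it is first.
2 needed 6, now all done → 2.
Now 7 and 5 have their prerequisites met. 7 is listed later, so 7 next.
5 needed 2, now all done → 5.
4 needed 6 and 5, now all done → 4.
Ready: 3 and 1. 3 is listed later → 3.
Next only 1 has its prerequisites met → 1.

6, 2, 7, 5, 4, 3, 1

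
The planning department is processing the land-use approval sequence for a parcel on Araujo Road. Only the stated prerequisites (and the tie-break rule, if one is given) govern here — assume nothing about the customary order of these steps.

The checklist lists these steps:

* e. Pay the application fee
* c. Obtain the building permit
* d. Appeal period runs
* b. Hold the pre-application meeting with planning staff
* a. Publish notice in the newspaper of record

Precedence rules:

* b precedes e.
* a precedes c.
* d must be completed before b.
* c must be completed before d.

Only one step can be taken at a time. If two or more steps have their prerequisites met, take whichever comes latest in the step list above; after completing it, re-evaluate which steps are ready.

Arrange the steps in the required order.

a c d b e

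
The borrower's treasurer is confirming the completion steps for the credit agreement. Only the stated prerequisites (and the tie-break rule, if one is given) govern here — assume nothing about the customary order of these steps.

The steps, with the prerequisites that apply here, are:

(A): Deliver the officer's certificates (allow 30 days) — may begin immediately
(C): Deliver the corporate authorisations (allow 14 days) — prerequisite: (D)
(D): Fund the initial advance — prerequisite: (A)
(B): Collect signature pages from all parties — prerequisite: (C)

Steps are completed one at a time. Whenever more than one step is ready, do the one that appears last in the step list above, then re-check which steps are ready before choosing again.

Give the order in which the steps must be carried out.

(A), (D), (C), (B)

(A) has no prerequisites → (A) first.
(D) needed (A), now all done → (D).
(C) is the only step now ready → (C).
That leaves (B) as the only ready step → (B).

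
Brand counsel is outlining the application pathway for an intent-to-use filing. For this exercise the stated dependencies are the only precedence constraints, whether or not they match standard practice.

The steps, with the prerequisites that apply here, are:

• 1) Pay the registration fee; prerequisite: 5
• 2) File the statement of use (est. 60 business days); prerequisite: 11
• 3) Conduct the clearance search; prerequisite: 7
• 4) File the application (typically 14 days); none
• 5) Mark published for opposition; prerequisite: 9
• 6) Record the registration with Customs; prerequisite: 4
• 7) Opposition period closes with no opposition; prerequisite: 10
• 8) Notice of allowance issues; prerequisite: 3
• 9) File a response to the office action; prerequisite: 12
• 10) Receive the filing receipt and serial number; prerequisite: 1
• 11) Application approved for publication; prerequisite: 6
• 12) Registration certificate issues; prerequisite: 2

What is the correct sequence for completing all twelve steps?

Only 4 has no prerequisites, so it is first.
6 is the only step now ready → 6.
That leaves 11 as the only ready step → 11.
2 needed 11, now all done → 2.
12 is the only step now ready → 12.
9 needed 12, now all done → 9.
That leaves 5 as the only ready step → 5.
That leaves 1 as the only ready step → 1.
10 is the only step now ready → 10.
7 needed 10, now all done → 7.
3 needed 7, now all done → 3.
8 needed 3, now all done → 8.

4, 6, 11, 2, 12, 9, 5, 1, 10, 7, 3, 8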